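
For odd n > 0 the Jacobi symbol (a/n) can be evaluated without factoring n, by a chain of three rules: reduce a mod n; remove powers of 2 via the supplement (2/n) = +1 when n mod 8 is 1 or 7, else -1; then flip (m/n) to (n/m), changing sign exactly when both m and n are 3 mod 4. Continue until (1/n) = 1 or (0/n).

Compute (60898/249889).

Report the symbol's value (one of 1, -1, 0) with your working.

1

60898 = 2^1·30449; (2/249889) = +1 since 249889 mod 8 = 1, so (60898/249889) = (+1)^1·(30449/249889); sign now +1
reciprocity: (30449/249889) = +1·(249889/30449) since 30449 mod 4 = 1, 249889 mod 4 = 1; sign now +1
(249889/30449) = (6297/30449)   [reduce mod 30449]
reciprocity: (6297/30449) = +1·(30449/6297) since 6297 mod 4 = 1, 30449 mod 4 = 1; sign now +1
(30449/6297) = (5261/6297)   [reduce mod 6297]
reciprocity: (5261/6297) = +1·(6297/5261) since 5261 mod 4 = 1, 6297 mod 4 = 1; sign now +1
(6297/5261) = (1036/5261)   [reduce mod 5261]
1036 = 2^2·259; (2/5261) = -1 since 5261 mod 8 = 5, so (1036/5261) = (-1)^2·(259/5261); sign now +1
reciprocity: (259/5261) = +1·(5261/259) since 259 mod 4 = 3, 5261 mod 4 = 1; sign now +1
(5261/259) = (81/259)   [reduce mod 259]
reciprocity: (81/259) = +1·(259/81) since 81 mod 4 = 1, 259 mod 4 = 3; sign now +1
(259/81) = (16/81)   [reduce mod 81]
16 = 2^4·1; (2/81) = +1 since 81 mod 8 = 1, so (16/81) = (+1)^4·(1/81); sign now +1
(1/81) = 1; final value = sign = +1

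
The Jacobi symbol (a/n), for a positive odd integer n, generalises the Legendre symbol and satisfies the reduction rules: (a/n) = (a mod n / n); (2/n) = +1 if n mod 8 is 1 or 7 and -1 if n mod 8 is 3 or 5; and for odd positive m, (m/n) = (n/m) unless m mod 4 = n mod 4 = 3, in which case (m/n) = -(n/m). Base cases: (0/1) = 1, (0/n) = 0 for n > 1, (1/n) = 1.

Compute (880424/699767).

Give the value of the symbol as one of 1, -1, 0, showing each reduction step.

-1

(880424/699767) = (180657/699767)   [reduce mod 699767]
reciprocity: (180657/699767) = +1·(699767/180657) since 180657 mod 4 = 1, 699767 mod 4 = 3; sign now +1
(699767/180657) = (157796/180657)   [reduce mod 180657]
157796 = 2^2·39449; (2/180657) = +1 since 180657 mod 8 = 1, so (157796/180657) = (+1)^2·(39449/180657); sign now +1
reciprocity: (39449/180657) = +1·(180657/39449) since 39449 mod 4 = 1, 180657 mod 4 = 1; sign now +1
(180657/39449) = (22861/39449)   [reduce mod 39449]
reciprocity: (22861/39449) = +1·(39449/22861) since 22861 mod 4 = 1, 39449 mod 4 = 1; sign now +1
(39449/22861) = (16588/22861)   [reduce mod 22861]
16588 = 2^2·4147; (2/22861) = -1 since 22861 mod 8 = 5, so (16588/22861) = (-1)^2·(4147/22861); sign now +1
reciprocity: (4147/22861) = +1·(22861/4147) since 4147 mod 4 = 3, 22861 mod 4 = 1; sign now +1
(22861/4147) = (2126/4147)   [reduce mod 4147]
2126 = 2^1·1063; (2/4147) = -1 since 4147 mod 8 = 3, so (2126/4147) = (-1)^1·(1063/4147); sign now -1
reciprocity: (1063/4147) = -1·(4147/1063) since 1063 mod 4 = 3, 4147 mod 4 = 3; sign now +1
(4147/1063) = (958/1063)   [reduce mod 1063]
958 = 2^1·479; (2/1063) = +1 since 1063 mod 8 = 7, so (958/1063) = (+1)^1·(479/1063); sign now +1
reciprocity: (479/1063) = -1·(1063/479) since 479 mod 4 = 3, 1063 mod 4 = 3; sign now -1
(1063/479) = (105/479)   [reduce mod 479]
reciprocity: (105/479) = +1·(479/105) since 105 mod 4 = 1, 479 mod 4 = 3; sign now -1
(479/105) = (59/105)   [reduce mod 105]
reciprocity: (59/105) = +1·(105/59) since 59 mod 4 = 3, 105 mod 4 = 1; sign now -1
(105/59) = (46/59)   [reduce mod 59]
46 = 2^1·23; (2/59) = -1 since 59 mod 8 = 3, so (46/59) = (-1)^1·(23/59); sign now +1
reciprocity: (23/59) = -1·(59/23) since 23 mod 4 = 3, 59 mod 4 = 3; sign now -1
(59/23) = (13/23)   [reduce mod 23]
reciprocity: (13/23) = +1·(23/13) since 13 mod 4 = 1, 23 mod 4 = 3; sign now -1
(23/13) = (10/13)   [reduce mod 13]
10 = 2^1·5; (2/13) = -1 since 13 mod 8 = 5, so (10/13) = (-1)^1·(5/13); sign now +1
reciprocity: (5/13) = +1·(13/5) since 5 mod 4 = 1, 13 mod 4 = 1; sign now +1
(13/5) = (3/5)   [reduce mod 5]
reciprocity: (3/5) = +1·(5/3) since 3 mod 4 = 3, 5 mod 4 = 1; sign now +1
(5/3) = (2/3)   [reduce mod 3]
2 = 2^1·1; (2/3) = -1 since 3 mod 8 = 3, so (2/3) = (-1)^1·(1/3); sign now -1
(1/3) = 1; final value = sign = -1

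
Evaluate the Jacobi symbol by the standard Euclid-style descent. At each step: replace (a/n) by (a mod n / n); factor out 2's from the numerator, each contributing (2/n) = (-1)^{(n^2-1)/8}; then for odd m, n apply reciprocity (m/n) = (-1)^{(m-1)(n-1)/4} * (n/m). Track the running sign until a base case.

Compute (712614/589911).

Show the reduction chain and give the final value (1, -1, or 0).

(712614/589911): 712614 mod 589911 = 122703, so (712614/589911) = (122703/589911)
flip (122703/589911) -> (589911/122703): both odd, 122703 mod 4 = 3, 589911 mod 4 = 3, so the flip contributes -1; sign now -1
(589911/122703): 589911 mod 122703 = 99099, so (589911/122703) = (99099/122703)
flip (99099/122703) -> (122703/99099): both odd, 99099 mod 4 = 3, 122703 mod 4 = 3, so the flip contributes -1; sign now +1
(122703/99099): 122703 mod 99099 = 23604, so (122703/99099) = (23604/99099)
factor out 2^2: 23604 = 2^2·5901; with 99099 mod 8 = 3, (2/99099) = -1; sign now +1; continue with (5901/99099)
flip (5901/99099) -> (99099/5901): both odd, 5901 mod 4 = 1, 99099 mod 4 = 3, so the flip contributes +1; sign now +1
(99099/5901): 99099 mod 5901 = 4683, so (99099/5901) = (4683/5901)
flip (4683/5901) -> (5901/4683): both odd, 4683 mod 4 = 3, 5901 mod 4 = 1, so the flip contributes +1; sign now +1
(5901/4683): 5901 mod 4683 = 1218, so (5901/4683) = (1218/4683)
factor out 2^1: 1218 = 2^1·609; with 4683 mod 8 = 3, (2/4683) = -1; sign now -1; continue with (609/4683)
flip (609/4683) -> (4683/609): both odd, 609 mod 4 = 1, 4683 mod 4 = 3, so the flip contributes +1; sign now -1
(4683/609): 4683 mod 609 = 420, so (4683/609) = (420/609)
factor out 2^2: 420 = 2^2·105; with 609 mod 8 = 1, (2/609) = +1; sign now -1; continue with (105/609)
flip (105/609) -> (609/105): both odd, 105 mod 4 = 1, 609 mod 4 = 1, so the flip contributes +1; sign now -1
(609/105): 609 mod 105 = 84, so (609/105) = (84/105)
factor out 2^2: 84 = 2^2·21; with 105 mod 8 = 1, (2/105) = +1; sign now -1; continue with (21/105)
flip (21/105) -> (105/21): both odd, 21 mod 4 = 1, 105 mod 4 = 1, so the flip contributes +1; sign now -1
(105/21): 105 mod 21 = 0, so (105/21) = (0/21)
reached (0/21); gcd(a, n) > 1, so (0/21) = 0 and the symbol is 0

0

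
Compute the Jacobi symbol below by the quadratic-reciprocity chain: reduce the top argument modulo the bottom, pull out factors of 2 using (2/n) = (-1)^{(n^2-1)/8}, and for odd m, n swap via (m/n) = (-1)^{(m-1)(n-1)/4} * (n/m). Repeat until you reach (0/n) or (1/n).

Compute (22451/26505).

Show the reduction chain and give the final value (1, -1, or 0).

flip (22451/26505) -> (26505/22451): both odd, 22451 mod 4 = 3, 26505 mod 4 = 1, so the flip contributes +1; sign now +1
(26505/22451): 26505 mod 22451 = 4054, so (26505/22451) = (4054/22451)
factor out 2^1: 4054 = 2^1·2027; with 22451 mod 8 = 3, (2/22451) = -1; sign now -1; continue with (2027/22451)
flip (2027/22451) -> (22451/2027): both odd, 2027 mod 4 = 3, 22451 mod 4 = 3, so the flip contributes -1; sign now +1
(22451/2027): 22451 mod 2027 = 154, so (22451/2027) = (154/2027)
factor out 2^1: 154 = 2^1·77; with 2027 mod 8 = 3, (2/2027) = -1; sign now -1; continue with (77/2027)
flip (77/2027) -> (2027/77): both odd, 77 mod 4 = 1, 2027 mod 4 = 3, so the flip contributes +1; sign now -1
(2027/77): 2027 mod 77 = 25, so (2027/77) = (25/77)
flip (25/77) -> (77/25): both odd, 25 mod 4 = 1, 77 mod 4 = 1, so the flip contributes +1; sign now -1
(77/25): 77 mod 25 = 2, so (77/25) = (2/25)
factor out 2^1: 2 = 2^1·1; with 25 mod 8 = 1, (2/25) = +1; sign now -1; continue with (1/25)
reached (1/25) = 1, so the symbol is -1

-1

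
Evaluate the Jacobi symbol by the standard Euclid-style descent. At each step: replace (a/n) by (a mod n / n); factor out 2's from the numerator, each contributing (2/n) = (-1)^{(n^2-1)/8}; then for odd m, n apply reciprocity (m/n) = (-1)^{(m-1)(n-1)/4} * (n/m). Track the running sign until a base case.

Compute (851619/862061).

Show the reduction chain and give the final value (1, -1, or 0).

flip (851619/862061) -> (862061/851619): both odd, 851619 mod 4 = 3, 862061 mod 4 = 1, so the flip contributes +1; sign now +1
(862061/851619): 862061 mod 851619 = 10442, so (862061/851619) = (10442/851619)
factor out 2^1: 10442 = 2^1·5221; with 851619 mod 8 = 3, (2/851619) = -1; sign now -1; continue with (5221/851619)
flip (5221/851619) -> (851619/5221): both odd, 5221 mod 4 = 1, 851619 mod 4 = 3, so the flip contributes +1; sign now -1
(851619/5221): 851619 mod 5221 = 596, so (851619/5221) = (596/5221)
factor out 2^2: 596 = 2^2·149; with 5221 mod 8 = 5, (2/5221) = -1; sign now -1; continue with (149/5221)
flip (149/5221) -> (5221/149): both odd, 149 mod 4 = 1, 5221 mod 4 = 1, so the flip contributes +1; sign now -1
(5221/149): 5221 mod 149 = 6, so (5221/149) = (6/149)
factor out 2^1: 6 = 2^1·3; with 149 mod 8 = 5, (2/149) = -1; sign now +1; continue with (3/149)
flip (3/149) -> (149/3): both odd, 3 mod 4 = 3, 149 mod 4 = 1, so the flip contributes +1; sign now +1
(149/3): 149 mod 3 = 2, so (149/3) = (2/3)
factor out 2^1: 2 = 2^1·1; with 3 mod 8 = 3, (2/3) = -1; sign now -1; continue with (1/3)
reached (1/3) = 1, so the symbol is -1

-1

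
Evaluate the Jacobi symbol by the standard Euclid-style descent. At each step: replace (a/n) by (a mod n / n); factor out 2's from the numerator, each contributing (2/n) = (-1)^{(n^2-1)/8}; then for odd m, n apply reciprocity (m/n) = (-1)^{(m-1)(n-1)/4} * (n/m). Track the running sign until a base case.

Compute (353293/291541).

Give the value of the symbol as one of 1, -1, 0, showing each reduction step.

-1

(353293/291541): 353293 mod 291541 = 61752, so (353293/291541) = (61752/291541)
factor out 2^3: 61752 = 2^3·7719; with 291541 mod 8 = 5, (2/291541) = -1; sign now -1; continue with (7719/291541)
flip (7719/291541) -> (291541/7719): both odd, 7719 mod 4 = 3, 291541 mod 4 = 1, so the flip contributes +1; sign now -1
(291541/7719): 291541 mod 7719 = 5938, so (291541/7719) = (5938/7719)
factor out 2^1: 5938 = 2^1·2969; with 7719 mod 8 = 7, (2/7719) = +1; sign now -1; continue with (2969/7719)
flip (2969/7719) -> (7719/2969): both odd, 2969 mod 4 = 1, 7719 mod 4 = 3, so the flip contributes +1; sign now -1
(7719/2969): 7719 mod 2969 = 1781, so (7719/2969) = (1781/2969)
flip (1781/2969) -> (2969/1781): both odd, 1781 mod 4 = 1, 2969 mod 4 = 1, so the flip contributes +1; sign now -1
(2969/1781): 2969 mod 1781 = 1188, so (2969/1781) = (1188/1781)
factor out 2^2: 1188 = 2^2·297; with 1781 mod 8 = 5, (2/1781) = -1; sign now -1; continue with (297/1781)
flip (297/1781) -> (1781/297): both odd, 297 mod 4 = 1, 1781 mod 4 = 1, so the flip contributes +1; sign now -1
(1781/297): 1781 mod 297 = 296, so (1781/297) = (296/297)
factor out 2^3: 296 = 2^3·37; with 297 mod 8 = 1, (2/297) = +1; sign now -1; continue with (37/297)
flip (37/297) -> (297/37): both odd, 37 mod 4 = 1, 297 mod 4 = 1, so the flip contributes +1; sign now -1
(297/37): 297 mod 37 = 1, so (297/37) = (1/37)
reached (1/37) = 1, so the symbol is -1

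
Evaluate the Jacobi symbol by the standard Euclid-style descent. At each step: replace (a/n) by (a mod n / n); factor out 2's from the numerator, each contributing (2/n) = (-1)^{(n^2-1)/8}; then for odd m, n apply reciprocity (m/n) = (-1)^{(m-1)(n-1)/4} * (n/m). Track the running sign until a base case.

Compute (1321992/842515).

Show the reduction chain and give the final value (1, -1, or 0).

(1321992/842515) = (479477/842515)   [reduce mod 842515]
reciprocity: (479477/842515) = +1·(842515/479477) since 479477 mod 4 = 1, 842515 mod 4 = 3; sign now +1
(842515/479477) = (363038/479477)   [reduce mod 479477]
363038 = 2^1·181519; (2/479477) = -1 since 479477 mod 8 = 5, so (363038/479477) = (-1)^1·(181519/479477); sign now -1
reciprocity: (181519/479477) = +1·(479477/181519) since 181519 mod 4 = 3, 479477 mod 4 = 1; sign now -1
(479477/181519) = (116439/181519)   [reduce mod 181519]
reciprocity: (116439/181519) = -1·(181519/116439) since 116439 mod 4 = 3, 181519 mod 4 = 3; sign now +1
(181519/116439) = (65080/116439)   [reduce mod 116439]
65080 = 2^3·8135; (2/116439) = +1 since 116439 mod 8 = 7, so (65080/116439) = (+1)^3·(8135/116439); sign now +1
reciprocity: (8135/116439) = -1·(116439/8135) since 8135 mod 4 = 3, 116439 mod 4 = 3; sign now -1
(116439/8135) = (2549/8135)   [reduce mod 8135]
reciprocity: (2549/8135) = +1·(8135/2549) since 2549 mod 4 = 1, 8135 mod 4 = 3; sign now -1
(8135/2549) = (488/2549)   [reduce mod 2549]
488 = 2^3·61; (2/2549) = -1 since 2549 mod 8 = 5, so (488/2549) = (-1)^3·(61/2549); sign now +1
reciprocity: (61/2549) = +1·(2549/61) since 61 mod 4 = 1, 2549 mod 4 = 1; sign now +1
(2549/61) = (48/61)   [reduce mod 61]
48 = 2^4·3; (2/61) = -1 since 61 mod 8 = 5, so (48/61) = (-1)^4·(3/61); sign now +1
reciprocity: (3/61) = +1·(61/3) since 3 mod 4 = 3, 61 mod 4 = 1; sign now +1
(61/3) = (1/3)   [reduce mod 3]
(1/3) = 1; final value = sign = +1

1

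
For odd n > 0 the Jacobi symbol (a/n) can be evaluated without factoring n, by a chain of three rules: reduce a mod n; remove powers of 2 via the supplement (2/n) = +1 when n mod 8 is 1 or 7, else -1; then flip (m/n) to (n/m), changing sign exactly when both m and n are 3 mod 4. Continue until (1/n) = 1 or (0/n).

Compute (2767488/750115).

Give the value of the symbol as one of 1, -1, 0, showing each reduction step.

1

(2767488/750115) = (517143/750115)   [reduce mod 750115]
reciprocity: (517143/750115) = -1·(750115/517143) since 517143 mod 4 = 3, 750115 mod 4 = 3; sign now -1
(750115/517143) = (232972/517143)   [reduce mod 517143]
232972 = 2^2·58243; (2/517143) = +1 since 517143 mod 8 = 7, so (232972/517143) = (+1)^2·(58243/517143); sign now -1
reciprocity: (58243/517143) = -1·(517143/58243) since 58243 mod 4 = 3, 517143 mod 4 = 3; sign now +1
(517143/58243) = (51199/58243)   [reduce mod 58243]
reciprocity: (51199/58243) = -1·(58243/51199) since 51199 mod 4 = 3, 58243 mod 4 = 3; sign now -1
(58243/51199) = (7044/51199)   [reduce mod 51199]
7044 = 2^2·1761; (2/51199) = +1 since 51199 mod 8 = 7, so (7044/51199) = (+1)^2·(1761/51199); sign now -1
reciprocity: (1761/51199) = +1·(51199/1761) since 1761 mod 4 = 1, 51199 mod 4 = 3; sign now -1
(51199/1761) = (130/1761)   [reduce mod 1761]
130 = 2^1·65; (2/1761) = +1 since 1761 mod 8 = 1, so (130/1761) = (+1)^1·(65/1761); sign now -1
reciprocity: (65/1761) = +1·(1761/65) since 65 mod 4 = 1, 1761 mod 4 = 1; sign now -1
(1761/65) = (6/65)   [reduce mod 65]
6 = 2^1·3; (2/65) = +1 since 65 mod 8 = 1, so (6/65) = (+1)^1·(3/65); sign now -1
reciprocity: (3/65) = +1·(65/3) since 3 mod 4 = 3, 65 mod 4 = 1; sign now -1
(65/3) = (2/3)   [reduce mod 3]
2 = 2^1·1; (2/3) = -1 since 3 mod 8 = 3, so (2/3) = (-1)^1·(1/3); sign now +1
(1/3) = 1; final value = sign = +1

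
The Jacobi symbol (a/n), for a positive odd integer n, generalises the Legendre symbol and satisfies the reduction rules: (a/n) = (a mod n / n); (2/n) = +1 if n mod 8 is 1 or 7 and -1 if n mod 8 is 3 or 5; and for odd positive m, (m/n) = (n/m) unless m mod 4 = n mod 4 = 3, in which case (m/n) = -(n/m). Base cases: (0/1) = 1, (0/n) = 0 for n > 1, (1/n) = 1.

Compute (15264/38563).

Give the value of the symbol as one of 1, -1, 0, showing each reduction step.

1

15264 = 2^5·477; (2/38563) = -1 since 38563 mod 8 = 3, so (15264/38563) = (-1)^5·(477/38563); sign now -1
reciprocity: (477/38563) = +1·(38563/477) since 477 mod 4 = 1, 38563 mod 4 = 3; sign now -1
(38563/477) = (403/477)   [reduce mod 477]
reciprocity: (403/477) = +1·(477/403) since 403 mod 4 = 3, 477 mod 4 = 1; sign now -1
(477/403) = (74/403)   [reduce mod 403]
74 = 2^1·37; (2/403) = -1 since 403 mod 8 = 3, so (74/403) = (-1)^1·(37/403); sign now +1
reciprocity: (37/403) = +1·(403/37) since 37 mod 4 = 1, 403 mod 4 = 3; sign now +1
(403/37) = (33/37)   [reduce mod 37]
reciprocity: (33/37) = +1·(37/33) since 33 mod 4 = 1, 37 mod 4 = 1; sign now +1
(37/33) = (4/33)   [reduce mod 33]
4 = 2^2·1; (2/33) = +1 since 33 mod 8 = 1, so (4/33) = (+1)^2·(1/33); sign now +1
(1/33) = 1; final value = sign = +1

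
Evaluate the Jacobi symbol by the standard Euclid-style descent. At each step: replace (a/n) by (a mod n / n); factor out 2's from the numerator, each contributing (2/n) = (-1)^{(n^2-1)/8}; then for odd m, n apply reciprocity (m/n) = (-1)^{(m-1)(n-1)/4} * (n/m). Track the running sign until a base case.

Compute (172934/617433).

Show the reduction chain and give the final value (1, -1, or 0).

-1

factor out 2^1: 172934 = 2^1·86467; with 617433 mod 8 = 1, (2/617433) = +1; sign now +1; continue with (86467/617433)
flip (86467/617433) -> (617433/86467): both odd, 86467 mod 4 = 3, 617433 mod 4 = 1, so the flip contributes +1; sign now +1
(617433/86467): 617433 mod 86467 = 12164, so (617433/86467) = (12164/86467)
factor out 2^2: 12164 = 2^2·3041; with 86467 mod 8 = 3, (2/86467) = -1; sign now +1; continue with (3041/86467)
flip (3041/86467) -> (86467/3041): both odd, 3041 mod 4 = 1, 86467 mod 4 = 3, so the flip contributes +1; sign now +1
(86467/3041): 86467 mod 3041 = 1319, so (86467/3041) = (1319/3041)
flip (1319/3041) -> (3041/1319): both odd, 1319 mod 4 = 3, 3041 mod 4 = 1, so the flip contributes +1; sign now +1
(3041/1319): 3041 mod 1319 = 403, so (3041/1319) = (403/1319)
flip (403/1319) -> (1319/403): both odd, 403 mod 4 = 3, 1319 mod 4 = 3, so the flip contributes -1; sign now -1
(1319/403): 1319 mod 403 = 110, so (1319/403) = (110/403)
factor out 2^1: 110 = 2^1·55; with 403 mod 8 = 3, (2/403) = -1; sign now +1; continue with (55/403)
flip (55/403) -> (403/55): both odd, 55 mod 4 = 3, 403 mod 4 = 3, so the flip contributes -1; sign now -1
(403/55): 403 mod 55 = 18, so (403/55) = (18/55)
factor out 2^1: 18 = 2^1·9; with 55 mod 8 = 7, (2/55) = +1; sign now -1; continue with (9/55)
flip (9/55) -> (55/9): both odd, 9 mod 4 = 1, 55 mod 4 = 3, so the flip contributes +1; sign now -1
(55/9): 55 mod 9 = 1, so (55/9) = (1/9)
reached (1/9) = 1, so the symbol is -1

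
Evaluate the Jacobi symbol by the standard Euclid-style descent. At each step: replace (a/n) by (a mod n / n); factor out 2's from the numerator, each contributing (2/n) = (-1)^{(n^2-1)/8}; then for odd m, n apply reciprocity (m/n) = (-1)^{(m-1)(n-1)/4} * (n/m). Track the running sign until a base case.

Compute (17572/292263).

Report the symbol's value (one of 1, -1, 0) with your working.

17572 = 2^2·4393; (2/292263) = +1 since 292263 mod 8 = 7, so (17572/292263) = (+1)^2·(4393/292263); sign now +1
reciprocity: (4393/292263) = +1·(292263/4393) since 4393 mod 4 = 1, 292263 mod 4 = 3; sign now +1
(292263/4393) = (2325/4393)   [reduce mod 4393]
reciprocity: (2325/4393) = +1·(4393/2325) since 2325 mod 4 = 1, 4393 mod 4 = 1; sign now +1
(4393/2325) = (2068/2325)   [reduce mod 2325]
2068 = 2^2·517; (2/2325) = -1 since 2325 mod 8 = 5, so (2068/2325) = (-1)^2·(517/2325); sign now +1
reciprocity: (517/2325) = +1·(2325/517) since 517 mod 4 = 1, 2325 mod 4 = 1; sign now +1
(2325/517) = (257/517)   [reduce mod 517]
reciprocity: (257/517) = +1·(517/257) since 257 mod 4 = 1, 517 mod 4 = 1; sign now +1
(517/257) = (3/257)   [reduce mod 257]
reciprocity: (3/257) = +1·(257/3) since 3 mod 4 = 3, 257 mod 4 = 1; sign now +1
(257/3) = (2/3)   [reduce mod 3]
2 = 2^1·1; (2/3) = -1 since 3 mod 8 = 3, so (2/3) = (-1)^1·(1/3); sign now -1
(1/3) = 1; final value = sign = -1

-1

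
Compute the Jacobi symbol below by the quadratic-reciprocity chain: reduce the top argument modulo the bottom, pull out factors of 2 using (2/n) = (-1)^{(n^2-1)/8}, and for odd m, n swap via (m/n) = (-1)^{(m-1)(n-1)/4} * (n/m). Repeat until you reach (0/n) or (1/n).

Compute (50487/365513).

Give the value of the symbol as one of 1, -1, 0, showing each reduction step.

1

flip (50487/365513) -> (365513/50487): both odd, 50487 mod 4 = 3, 365513 mod 4 = 1, so the flip contributes +1; sign now +1
(365513/50487): 365513 mod 50487 = 12104, so (365513/50487) = (12104/50487)
factor out 2^3: 12104 = 2^3·1513; with 50487 mod 8 = 7, (2/50487) = +1; sign now +1; continue with (1513/50487)
flip (1513/50487) -> (50487/1513): both odd, 1513 mod 4 = 1, 50487 mod 4 = 3, so the flip contributes +1; sign now +1
(50487/1513): 50487 mod 1513 = 558, so (50487/1513) = (558/1513)
factor out 2^1: 558 = 2^1·279; with 1513 mod 8 = 1, (2/1513) = +1; sign now +1; continue with (279/1513)
flip (279/1513) -> (1513/279): both odd, 279 mod 4 = 3, 1513 mod 4 = 1, so the flip contributes +1; sign now +1
(1513/279): 1513 mod 279 = 118, so (1513/279) = (118/279)
factor out 2^1: 118 = 2^1·59; with 279 mod 8 = 7, (2/279) = +1; sign now +1; continue with (59/279)
flip (59/279) -> (279/59): both odd, 59 mod 4 = 3, 279 mod 4 = 3, so the flip contributes -1; sign now -1
(279/59): 279 mod 59 = 43, so (279/59) = (43/59)
flip (43/59) -> (59/43): both odd, 43 mod 4 = 3, 59 mod 4 = 3, so the flip contributes -1; sign now +1
(59/43): 59 mod 43 = 16, so (59/43) = (16/43)
factor out 2^4: 16 = 2^4·1; with 43 mod 8 = 3, (2/43) = -1; sign now +1; continue with (1/43)
reached (1/43) = 1, so the symbol is +1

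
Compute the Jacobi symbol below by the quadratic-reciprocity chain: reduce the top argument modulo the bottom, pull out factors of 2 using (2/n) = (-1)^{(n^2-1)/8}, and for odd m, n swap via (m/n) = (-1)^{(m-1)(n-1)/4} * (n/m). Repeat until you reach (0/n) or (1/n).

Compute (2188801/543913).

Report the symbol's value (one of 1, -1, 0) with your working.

-1

(2188801/543913) = (13149/543913)   [reduce mod 543913]
reciprocity: (13149/543913) = +1·(543913/13149) since 13149 mod 4 = 1, 543913 mod 4 = 1; sign now +1
(543913/13149) = (4804/13149)   [reduce mod 13149]
4804 = 2^2·1201; (2/13149) = -1 since 13149 mod 8 = 5, so (4804/13149) = (-1)^2·(1201/13149); sign now +1
reciprocity: (1201/13149) = +1·(13149/1201) since 1201 mod 4 = 1, 13149 mod 4 = 1; sign now +1
(13149/1201) = (1139/1201)   [reduce mod 1201]
reciprocity: (1139/1201) = +1·(1201/1139) since 1139 mod 4 = 3, 1201 mod 4 = 1; sign now +1
(1201/1139) = (62/1139)   [reduce mod 1139]
62 = 2^1·31; (2/1139) = -1 since 1139 mod 8 = 3, so (62/1139) = (-1)^1·(31/1139); sign now -1
reciprocity: (31/1139) = -1·(1139/31) since 31 mod 4 = 3, 1139 mod 4 = 3; sign now +1
(1139/31) = (23/31)   [reduce mod 31]
reciprocity: (23/31) = -1·(31/23) since 23 mod 4 = 3, 31 mod 4 = 3; sign now -1
(31/23) = (8/23)   [reduce mod 23]
8 = 2^3·1; (2/23) = +1 since 23 mod 8 = 7, so (8/23) = (+1)^3·(1/23); sign now -1
(1/23) = 1; final value = sign = -1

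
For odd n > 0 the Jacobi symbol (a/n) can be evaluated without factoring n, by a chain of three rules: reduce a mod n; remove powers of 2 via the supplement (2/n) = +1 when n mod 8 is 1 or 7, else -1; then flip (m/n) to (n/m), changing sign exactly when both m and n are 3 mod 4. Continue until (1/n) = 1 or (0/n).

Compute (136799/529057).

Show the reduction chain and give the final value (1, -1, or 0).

flip (136799/529057) -> (529057/136799): both odd, 136799 mod 4 = 3, 529057 mod 4 = 1, so the flip contributes +1; sign now +1
(529057/136799): 529057 mod 136799 = 118660, so (529057/136799) = (118660/136799)
factor out 2^2: 118660 = 2^2·29665; with 136799 mod 8 = 7, (2/136799) = +1; sign now +1; continue with (29665/136799)
flip (29665/136799) -> (136799/29665): both odd, 29665 mod 4 = 1, 136799 mod 4 = 3, so the flip contributes +1; sign now +1
(136799/29665): 136799 mod 29665 = 18139, so (136799/29665) = (18139/29665)
flip (18139/29665) -> (29665/18139): both odd, 18139 mod 4 = 3, 29665 mod 4 = 1, so the flip contributes +1; sign now +1
(29665/18139): 29665 mod 18139 = 11526, so (29665/18139) = (11526/18139)
factor out 2^1: 11526 = 2^1·5763; with 18139 mod 8 = 3, (2/18139) = -1; sign now -1; continue with (5763/18139)
flip (5763/18139) -> (18139/5763): both odd, 5763 mod 4 = 3, 18139 mod 4 = 3, so the flip contributes -1; sign now +1
(18139/5763): 18139 mod 5763 = 850, so (18139/5763) = (850/5763)
factor out 2^1: 850 = 2^1·425; with 5763 mod 8 = 3, (2/5763) = -1; sign now -1; continue with (425/5763)
flip (425/5763) -> (5763/425): both odd, 425 mod 4 = 1, 5763 mod 4 = 3, so the flip contributes +1; sign now -1
(5763/425): 5763 mod 425 = 238, so (5763/425) = (238/425)
factor out 2^1: 238 = 2^1·119; with 425 mod 8 = 1, (2/425) = +1; sign now -1; continue with (119/425)
flip (119/425) -> (425/119): both odd, 119 mod 4 = 3, 425 mod 4 = 1, so the flip contributes +1; sign now -1
(425/119): 425 mod 119 = 68, so (425/119) = (68/119)
factor out 2^2: 68 = 2^2·17; with 119 mod 8 = 7, (2/119) = +1; sign now -1; continue with (17/119)
flip (17/119) -> (119/17): both odd, 17 mod 4 = 1, 119 mod 4 = 3, so the flip contributes +1; sign now -1
(119/17): 119 mod 17 = 0, so (119/17) = (0/17)
reached (0/17); gcd(a, n) > 1, so (0/17) = 0 and the symbol is 0

0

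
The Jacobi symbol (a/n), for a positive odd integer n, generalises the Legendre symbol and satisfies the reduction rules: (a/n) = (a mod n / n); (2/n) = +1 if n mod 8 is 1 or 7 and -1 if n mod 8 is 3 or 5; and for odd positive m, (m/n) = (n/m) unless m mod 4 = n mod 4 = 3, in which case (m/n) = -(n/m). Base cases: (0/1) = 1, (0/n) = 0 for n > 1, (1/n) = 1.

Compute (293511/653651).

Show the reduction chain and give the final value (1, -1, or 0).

reciprocity: (293511/653651) = -1·(653651/293511) since 293511 mod 4 = 3, 653651 mod 4 = 3; sign now -1
(653651/293511) = (66629/293511)   [reduce mod 293511]
reciprocity: (66629/293511) = +1·(293511/66629) since 66629 mod 4 = 1, 293511 mod 4 = 3; sign now -1
(293511/66629) = (26995/66629)   [reduce mod 66629]
reciprocity: (26995/66629) = +1·(66629/26995) since 26995 mod 4 = 3, 66629 mod 4 = 1; sign now -1
(66629/26995) = (12639/26995)   [reduce mod 26995]
reciprocity: (12639/26995) = -1·(26995/12639) since 12639 mod 4 = 3, 26995 mod 4 = 3; sign now +1
(26995/12639) = (1717/12639)   [reduce mod 12639]
reciprocity: (1717/12639) = +1·(12639/1717) since 1717 mod 4 = 1, 12639 mod 4 = 3; sign now +1
(12639/1717) = (620/1717)   [reduce mod 1717]
620 = 2^2·155; (2/1717) = -1 since 1717 mod 8 = 5, so (620/1717) = (-1)^2·(155/1717); sign now +1
reciprocity: (155/1717) = +1·(1717/155) since 155 mod 4 = 3, 1717 mod 4 = 1; sign now +1
(1717/155) = (12/155)   [reduce mod 155]
12 = 2^2·3; (2/155) = -1 since 155 mod 8 = 3, so (12/155) = (-1)^2·(3/155); sign now +1
reciprocity: (3/155) = -1·(155/3) since 3 mod 4 = 3, 155 mod 4 = 3; sign now -1
(155/3) = (2/3)   [reduce mod 3]
2 = 2^1·1; (2/3) = -1 since 3 mod 8 = 3, so (2/3) = (-1)^1·(1/3); sign now +1
(1/3) = 1; final value = sign = +1

1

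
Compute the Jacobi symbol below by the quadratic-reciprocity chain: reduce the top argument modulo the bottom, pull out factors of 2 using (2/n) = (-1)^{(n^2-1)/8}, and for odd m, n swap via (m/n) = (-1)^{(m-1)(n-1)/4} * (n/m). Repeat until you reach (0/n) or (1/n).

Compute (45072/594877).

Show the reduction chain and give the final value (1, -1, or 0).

45072 = 2^4·2817; (2/594877) = -1 since 594877 mod 8 = 5, so (45072/594877) = (-1)^4·(2817/594877); sign now +1
reciprocity: (2817/594877) = +1·(594877/2817) since 2817 mod 4 = 1, 594877 mod 4 = 1; sign now +1
(594877/2817) = (490/2817)   [reduce mod 2817]
490 = 2^1·245; (2/2817) = +1 since 2817 mod 8 = 1, so (490/2817) = (+1)^1·(245/2817); sign now +1
reciprocity: (245/2817) = +1·(2817/245) since 245 mod 4 = 1, 2817 mod 4 = 1; sign now +1
(2817/245) = (122/245)   [reduce mod 245]
122 = 2^1·61; (2/245) = -1 since 245 mod 8 = 5, so (122/245) = (-1)^1·(61/245); sign now -1
reciprocity: (61/245) = +1·(245/61) since 61 mod 4 = 1, 245 mod 4 = 1; sign now -1
(245/61) = (1/61)   [reduce mod 61]
(1/61) = 1; final value = sign = -1

-1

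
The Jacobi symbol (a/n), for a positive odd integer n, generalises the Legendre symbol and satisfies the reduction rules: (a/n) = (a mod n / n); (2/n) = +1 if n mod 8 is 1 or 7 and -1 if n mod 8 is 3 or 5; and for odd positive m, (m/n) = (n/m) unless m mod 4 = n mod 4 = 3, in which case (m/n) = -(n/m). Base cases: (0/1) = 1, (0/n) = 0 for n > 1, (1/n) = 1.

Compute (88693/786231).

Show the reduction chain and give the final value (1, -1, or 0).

reciprocity: (88693/786231) = +1·(786231/88693) since 88693 mod 4 = 1, 786231 mod 4 = 3; sign now +1
(786231/88693) = (76687/88693)   [reduce mod 88693]
reciprocity: (76687/88693) = +1·(88693/76687) since 76687 mod 4 = 3, 88693 mod 4 = 1; sign now +1
(88693/76687) = (12006/76687)   [reduce mod 76687]
12006 = 2^1·6003; (2/76687) = +1 since 76687 mod 8 = 7, so (12006/76687) = (+1)^1·(6003/76687); sign now +1
reciprocity: (6003/76687) = -1·(76687/6003) since 6003 mod 4 = 3, 76687 mod 4 = 3; sign now -1
(76687/6003) = (4651/6003)   [reduce mod 6003]
reciprocity: (4651/6003) = -1·(6003/4651) since 4651 mod 4 = 3, 6003 mod 4 = 3; sign now +1
(6003/4651) = (1352/4651)   [reduce mod 4651]
1352 = 2^3·169; (2/4651) = -1 since 4651 mod 8 = 3, so (1352/4651) = (-1)^3·(169/4651); sign now -1
reciprocity: (169/4651) = +1·(4651/169) since 169 mod 4 = 1, 4651 mod 4 = 3; sign now -1
(4651/169) = (88/169)   [reduce mod 169]
88 = 2^3·11; (2/169) = +1 since 169 mod 8 = 1, so (88/169) = (+1)^3·(11/169); sign now -1
reciprocity: (11/169) = +1·(169/11) since 11 mod 4 = 3, 169 mod 4 = 1; sign now -1
(169/11) = (4/11)   [reduce mod 11]
4 = 2^2·1; (2/11) = -1 since 11 mod 8 = 3, so (4/11) = (-1)^2·(1/11); sign now -1
(1/11) = 1; final value = sign = -1

-1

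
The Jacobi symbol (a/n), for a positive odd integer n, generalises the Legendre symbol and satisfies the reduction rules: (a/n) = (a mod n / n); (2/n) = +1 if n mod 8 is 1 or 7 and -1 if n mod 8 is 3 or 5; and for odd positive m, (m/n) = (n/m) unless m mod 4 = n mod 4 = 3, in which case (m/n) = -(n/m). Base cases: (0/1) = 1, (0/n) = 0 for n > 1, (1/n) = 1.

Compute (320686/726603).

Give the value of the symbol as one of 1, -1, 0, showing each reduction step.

320686 = 2^1·160343; (2/726603) = -1 since 726603 mod 8 = 3, so (320686/726603) = (-1)^1·(160343/726603); sign now -1
reciprocity: (160343/726603) = -1·(726603/160343) since 160343 mod 4 = 3, 726603 mod 4 = 3; sign now +1
(726603/160343) = (85231/160343)   [reduce mod 160343]
reciprocity: (85231/160343) = -1·(160343/85231) since 85231 mod 4 = 3, 160343 mod 4 = 3; sign now -1
(160343/85231) = (75112/85231)   [reduce mod 85231]
75112 = 2^3·9389; (2/85231) = +1 since 85231 mod 8 = 7, so (75112/85231) = (+1)^3·(9389/85231); sign now -1
reciprocity: (9389/85231) = +1·(85231/9389) since 9389 mod 4 = 1, 85231 mod 4 = 3; sign now -1
(85231/9389) = (730/9389)   [reduce mod 9389]
730 = 2^1·365; (2/9389) = -1 since 9389 mod 8 = 5, so (730/9389) = (-1)^1·(365/9389); sign now +1
reciprocity: (365/9389) = +1·(9389/365) since 365 mod 4 = 1, 9389 mod 4 = 1; sign now +1
(9389/365) = (264/365)   [reduce mod 365]
264 = 2^3·33; (2/365) = -1 since 365 mod 8 = 5, so (264/365) = (-1)^3·(33/365); sign now -1
reciprocity: (33/365) = +1·(365/33) since 33 mod 4 = 1, 365 mod 4 = 1; sign now -1
(365/33) = (2/33)   [reduce mod 33]
2 = 2^1·1; (2/33) = +1 since 33 mod 8 = 1, so (2/33) = (+1)^1·(1/33); sign now -1
(1/33) = 1; final value = sign = -1

-1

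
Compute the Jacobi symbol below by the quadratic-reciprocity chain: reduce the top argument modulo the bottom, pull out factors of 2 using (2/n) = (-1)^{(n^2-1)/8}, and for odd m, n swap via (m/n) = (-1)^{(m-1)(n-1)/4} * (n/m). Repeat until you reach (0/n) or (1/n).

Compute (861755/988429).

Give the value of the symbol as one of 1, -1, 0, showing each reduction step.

-1

reciprocity: (861755/988429) = +1·(988429/861755) since 861755 mod 4 = 3, 988429 mod 4 = 1; sign now +1
(988429/861755) = (126674/861755)   [reduce mod 861755]
126674 = 2^1·63337; (2/861755) = -1 since 861755 mod 8 = 3, so (126674/861755) = (-1)^1·(63337/861755); sign now -1
reciprocity: (63337/861755) = +1·(861755/63337) since 63337 mod 4 = 1, 861755 mod 4 = 3; sign now -1
(861755/63337) = (38374/63337)   [reduce mod 63337]
38374 = 2^1·19187; (2/63337) = +1 since 63337 mod 8 = 1, so (38374/63337) = (+1)^1·(19187/63337); sign now -1
reciprocity: (19187/63337) = +1·(63337/19187) since 19187 mod 4 = 3, 63337 mod 4 = 1; sign now -1
(63337/19187) = (5776/19187)   [reduce mod 19187]
5776 = 2^4·361; (2/19187) = -1 since 19187 mod 8 = 3, so (5776/19187) = (-1)^4·(361/19187); sign now -1
reciprocity: (361/19187) = +1·(19187/361) since 361 mod 4 = 1, 19187 mod 4 = 3; sign now -1
(19187/361) = (54/361)   [reduce mod 361]
54 = 2^1·27; (2/361) = +1 since 361 mod 8 = 1, so (54/361) = (+1)^1·(27/361); sign now -1
reciprocity: (27/361) = +1·(361/27) since 27 mod 4 = 3, 361 mod 4 = 1; sign now -1
(361/27) = (10/27)   [reduce mod 27]
10 = 2^1·5; (2/27) = -1 since 27 mod 8 = 3, so (10/27) = (-1)^1·(5/27); sign now +1
reciprocity: (5/27) = +1·(27/5) since 5 mod 4 = 1, 27 mod 4 = 3; sign now +1
(27/5) = (2/5)   [reduce mod 5]
2 = 2^1·1; (2/5) = -1 since 5 mod 8 = 5, so (2/5) = (-1)^1·(1/5); sign now -1
(1/5) = 1; final value = sign = -1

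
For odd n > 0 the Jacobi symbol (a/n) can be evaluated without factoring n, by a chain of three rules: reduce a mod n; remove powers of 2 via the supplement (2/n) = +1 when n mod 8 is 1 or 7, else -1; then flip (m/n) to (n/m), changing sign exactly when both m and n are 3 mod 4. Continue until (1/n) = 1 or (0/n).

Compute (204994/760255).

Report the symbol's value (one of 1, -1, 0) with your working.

-1

factor out 2^1: 204994 = 2^1·102497; with 760255 mod 8 = 7, (2/760255) = +1; sign now +1; continue with (102497/760255)
flip (102497/760255) -> (760255/102497): both odd, 102497 mod 4 = 1, 760255 mod 4 = 3, so the flip contributes +1; sign now +1
(760255/102497): 760255 mod 102497 = 42776, so (760255/102497) = (42776/102497)
factor out 2^3: 42776 = 2^3·5347; with 102497 mod 8 = 1, (2/102497) = +1; sign now +1; continue with (5347/102497)
flip (5347/102497) -> (102497/5347): both odd, 5347 mod 4 = 3, 102497 mod 4 = 1, so the flip contributes +1; sign now +1
(102497/5347): 102497 mod 5347 = 904, so (102497/5347) = (904/5347)
factor out 2^3: 904 = 2^3·113; with 5347 mod 8 = 3, (2/5347) = -1; sign now -1; continue with (113/5347)
flip (113/5347) -> (5347/113): both odd, 113 mod 4 = 1, 5347 mod 4 = 3, so the flip contributes +1; sign now -1
(5347/113): 5347 mod 113 = 36, so (5347/113) = (36/113)
factor out 2^2: 36 = 2^2·9; with 113 mod 8 = 1, (2/113) = +1; sign now -1; continue with (9/113)
flip (9/113) -> (113/9): both odd, 9 mod 4 = 1, 113 mod 4 = 1, so the flip contributes +1; sign now -1
(113/9): 113 mod 9 = 5, so (113/9) = (5/9)
flip (5/9) -> (9/5): both odd, 5 mod 4 = 1, 9 mod 4 = 1, so the flip contributes +1; sign now -1
(9/5): 9 mod 5 = 4, so (9/5) = (4/5)
factor out 2^2: 4 = 2^2·1; with 5 mod 8 = 5, (2/5) = -1; sign now -1; continue with (1/5)
reached (1/5) = 1, so the symbol is -1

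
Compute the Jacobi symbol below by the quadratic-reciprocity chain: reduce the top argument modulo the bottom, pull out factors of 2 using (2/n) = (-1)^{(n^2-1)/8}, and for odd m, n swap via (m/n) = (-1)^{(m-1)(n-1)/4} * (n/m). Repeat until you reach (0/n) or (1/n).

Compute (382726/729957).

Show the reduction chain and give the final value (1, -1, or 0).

382726 = 2^1·191363; (2/729957) = -1 since 729957 mod 8 = 5, so (382726/729957) = (-1)^1·(191363/729957); sign now -1
reciprocity: (191363/729957) = +1·(729957/191363) since 191363 mod 4 = 3, 729957 mod 4 = 1; sign now -1
(729957/191363) = (155868/191363)   [reduce mod 191363]
155868 = 2^2·38967; (2/191363) = -1 since 191363 mod 8 = 3, so (155868/191363) = (-1)^2·(38967/191363); sign now -1
reciprocity: (38967/191363) = -1·(191363/38967) since 38967 mod 4 = 3, 191363 mod 4 = 3; sign now +1
(191363/38967) = (35495/38967)   [reduce mod 38967]
reciprocity: (35495/38967) = -1·(38967/35495) since 35495 mod 4 = 3, 38967 mod 4 = 3; sign now -1
(38967/35495) = (3472/35495)   [reduce mod 35495]
3472 = 2^4·217; (2/35495) = +1 since 35495 mod 8 = 7, so (3472/35495) = (+1)^4·(217/35495); sign now -1
reciprocity: (217/35495) = +1·(35495/217) since 217 mod 4 = 1, 35495 mod 4 = 3; sign now -1
(35495/217) = (124/217)   [reduce mod 217]
124 = 2^2·31; (2/217) = +1 since 217 mod 8 = 1, so (124/217) = (+1)^2·(31/217); sign now -1
reciprocity: (31/217) = +1·(217/31) since 31 mod 4 = 3, 217 mod 4 = 1; sign now -1
(217/31) = (0/31)   [reduce mod 31]
(0/31) = 0   [gcd(a, n) > 1]; final value = 0

0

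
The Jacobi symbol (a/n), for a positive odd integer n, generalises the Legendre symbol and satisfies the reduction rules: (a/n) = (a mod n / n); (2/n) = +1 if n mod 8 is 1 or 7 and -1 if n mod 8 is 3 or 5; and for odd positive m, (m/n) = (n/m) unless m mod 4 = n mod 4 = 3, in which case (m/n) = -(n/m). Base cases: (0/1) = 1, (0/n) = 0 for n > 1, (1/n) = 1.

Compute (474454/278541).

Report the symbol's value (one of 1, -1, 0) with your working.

1

(474454/278541): 474454 mod 278541 = 195913, so (474454/278541) = (195913/278541)
flip (195913/278541) -> (278541/195913): both odd, 195913 mod 4 = 1, 278541 mod 4 = 1, so the flip contributes +1; sign now +1
(278541/195913): 278541 mod 195913 = 82628, so (278541/195913) = (82628/195913)
factor out 2^2: 82628 = 2^2·20657; with 195913 mod 8 = 1, (2/195913) = +1; sign now +1; continue with (20657/195913)
flip (20657/195913) -> (195913/20657): both odd, 20657 mod 4 = 1, 195913 mod 4 = 1, so the flip contributes +1; sign now +1
(195913/20657): 195913 mod 20657 = 10000, so (195913/20657) = (10000/20657)
factor out 2^4: 10000 = 2^4·625; with 20657 mod 8 = 1, (2/20657) = +1; sign now +1; continue with (625/20657)
flip (625/20657) -> (20657/625): both odd, 625 mod 4 = 1, 20657 mod 4 = 1, so the flip contributes +1; sign now +1
(20657/625): 20657 mod 625 = 32, so (20657/625) = (32/625)
factor out 2^5: 32 = 2^5·1; with 625 mod 8 = 1, (2/625) = +1; sign now +1; continue with (1/625)
reached (1/625) = 1, so the symbol is +1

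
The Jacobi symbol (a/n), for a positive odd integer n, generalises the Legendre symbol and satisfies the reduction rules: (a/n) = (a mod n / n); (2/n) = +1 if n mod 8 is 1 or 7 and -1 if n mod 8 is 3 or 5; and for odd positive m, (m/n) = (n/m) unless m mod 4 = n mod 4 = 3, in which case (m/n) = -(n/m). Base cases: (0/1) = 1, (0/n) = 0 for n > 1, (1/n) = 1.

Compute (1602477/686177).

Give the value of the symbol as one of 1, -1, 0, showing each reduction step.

1

(1602477/686177) = (230123/686177)   [reduce mod 686177]
reciprocity: (230123/686177) = +1·(686177/230123) since 230123 mod 4 = 3, 686177 mod 4 = 1; sign now +1
(686177/230123) = (225931/230123)   [reduce mod 230123]
reciprocity: (225931/230123) = -1·(230123/225931) since 225931 mod 4 = 3, 230123 mod 4 = 3; sign now -1
(230123/225931) = (4192/225931)   [reduce mod 225931]
4192 = 2^5·131; (2/225931) = -1 since 225931 mod 8 = 3, so (4192/225931) = (-1)^5·(131/225931); sign now +1
reciprocity: (131/225931) = -1·(225931/131) since 131 mod 4 = 3, 225931 mod 4 = 3; sign now -1
(225931/131) = (87/131)   [reduce mod 131]
reciprocity: (87/131) = -1·(131/87) since 87 mod 4 = 3, 131 mod 4 = 3; sign now +1
(131/87) = (44/87)   [reduce mod 87]
44 = 2^2·11; (2/87) = +1 since 87 mod 8 = 7, so (44/87) = (+1)^2·(11/87); sign now +1
reciprocity: (11/87) = -1·(87/11) since 11 mod 4 = 3, 87 mod 4 = 3; sign now -1
(87/11) = (10/11)   [reduce mod 11]
10 = 2^1·5; (2/11) = -1 since 11 mod 8 = 3, so (10/11) = (-1)^1·(5/11); sign now +1
reciprocity: (5/11) = +1·(11/5) since 5 mod 4 = 1, 11 mod 4 = 3; sign now +1
(11/5) = (1/5)   [reduce mod 5]
(1/5) = 1; final value = sign = +1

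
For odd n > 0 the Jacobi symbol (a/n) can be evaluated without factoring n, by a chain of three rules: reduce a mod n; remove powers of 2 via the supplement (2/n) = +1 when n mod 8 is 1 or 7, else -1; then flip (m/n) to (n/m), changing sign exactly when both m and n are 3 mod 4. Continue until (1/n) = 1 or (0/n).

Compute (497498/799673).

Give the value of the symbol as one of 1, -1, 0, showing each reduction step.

1

497498 = 2^1·248749; (2/799673) = +1 since 799673 mod 8 = 1, so (497498/799673) = (+1)^1·(248749/799673); sign now +1
reciprocity: (248749/799673) = +1·(799673/248749) since 248749 mod 4 = 1, 799673 mod 4 = 1; sign now +1
(799673/248749) = (53426/248749)   [reduce mod 248749]
53426 = 2^1·26713; (2/248749) = -1 since 248749 mod 8 = 5, so (53426/248749) = (-1)^1·(26713/248749); sign now -1
reciprocity: (26713/248749) = +1·(248749/26713) since 26713 mod 4 = 1, 248749 mod 4 = 1; sign now -1
(248749/26713) = (8332/26713)   [reduce mod 26713]
8332 = 2^2·2083; (2/26713) = +1 since 26713 mod 8 = 1, so (8332/26713) = (+1)^2·(2083/26713); sign now -1
reciprocity: (2083/26713) = +1·(26713/2083) since 2083 mod 4 = 3, 26713 mod 4 = 1; sign now -1
(26713/2083) = (1717/2083)   [reduce mod 2083]
reciprocity: (1717/2083) = +1·(2083/1717) since 1717 mod 4 = 1, 2083 mod 4 = 3; sign now -1
(2083/1717) = (366/1717)   [reduce mod 1717]
366 = 2^1·183; (2/1717) = -1 since 1717 mod 8 = 5, so (366/1717) = (-1)^1·(183/1717); sign now +1
reciprocity: (183/1717) = +1·(1717/183) since 183 mod 4 = 3, 1717 mod 4 = 1; sign now +1
(1717/183) = (70/183)   [reduce mod 183]
70 = 2^1·35; (2/183) = +1 since 183 mod 8 = 7, so (70/183) = (+1)^1·(35/183); sign now +1
reciprocity: (35/183) = -1·(183/35) since 35 mod 4 = 3, 183 mod 4 = 3; sign now -1
(183/35) = (8/35)   [reduce mod 35]
8 = 2^3·1; (2/35) = -1 since 35 mod 8 = 3, so (8/35) = (-1)^3·(1/35); sign now +1
(1/35) = 1; final value = sign = +1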